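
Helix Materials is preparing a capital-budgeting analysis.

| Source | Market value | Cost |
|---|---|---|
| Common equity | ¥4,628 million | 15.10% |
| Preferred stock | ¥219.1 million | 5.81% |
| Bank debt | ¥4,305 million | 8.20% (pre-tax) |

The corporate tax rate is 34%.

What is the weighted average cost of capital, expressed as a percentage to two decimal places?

Total capital V = 4628 + 219.1 + 4305 = 9152.1.
Equity: weight = 4628/9152.1 = 0.5057; cost = 15.1%.
Preferred: weight = 219.1/9152.1 = 0.0239; cost = 5.81%.
Bank debt: weight = 4305/9152.1 = 0.4704; after-tax cost = 8.2% × (1 − 34%) = 5.4120%.
WACC = 0.5057 × 15.1000% + 0.0239 × 5.8100% + 0.4704 × 5.4120% = 10.3205%.

10.32%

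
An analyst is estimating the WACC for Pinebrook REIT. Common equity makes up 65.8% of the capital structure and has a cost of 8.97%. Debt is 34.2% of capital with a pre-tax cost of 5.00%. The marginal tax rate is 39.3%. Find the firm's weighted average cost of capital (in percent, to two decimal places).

6.94%

After-tax cost of debt = 5% × (1 − 39.3%) = 3.0350%.
WACC = 0.658 × 8.9700% + 0.342 × 3.0350% = 6.9402%.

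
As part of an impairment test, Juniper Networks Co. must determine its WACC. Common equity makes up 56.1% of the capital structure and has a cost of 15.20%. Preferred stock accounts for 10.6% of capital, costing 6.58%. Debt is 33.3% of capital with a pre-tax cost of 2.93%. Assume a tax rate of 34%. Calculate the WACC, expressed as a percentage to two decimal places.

After-tax cost of debt = 2.93% × (1 − 34%) = 1.9338%.
WACC = 0.561 × 15.2000% + 0.106 × 6.5800% + 0.333 × 1.9338% = 9.8686%.

9.87%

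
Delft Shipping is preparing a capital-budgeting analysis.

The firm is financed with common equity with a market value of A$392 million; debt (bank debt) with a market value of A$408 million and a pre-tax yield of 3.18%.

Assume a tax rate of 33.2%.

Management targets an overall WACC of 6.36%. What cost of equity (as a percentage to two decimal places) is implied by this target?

Total capital V = 392 + 408 = 800.
Equity weight = 392/800 = 0.4900.
Bank debt weight = 408/800 = 0.5100.
Debt contribution = 0.5100 × 3.18% × (1 − 33.2%) = 1.0834%.
Required equity contribution = 6.36% − 1.0834% = 5.2766%.
Re = 5.2766% / 0.4900 = 10.7686%.

10.77%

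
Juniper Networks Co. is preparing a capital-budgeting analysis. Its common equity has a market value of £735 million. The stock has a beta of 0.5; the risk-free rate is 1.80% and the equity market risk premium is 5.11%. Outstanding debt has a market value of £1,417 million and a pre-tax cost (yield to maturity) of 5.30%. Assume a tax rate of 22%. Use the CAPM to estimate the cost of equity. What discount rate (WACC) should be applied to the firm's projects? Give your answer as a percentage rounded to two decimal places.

4.21%

Cost of equity via CAPM: Re = 1.8% + 0.5 × 5.11% = 4.3550%.
Total capital V = 735 + 1417 = 2152.
Equity: weight = 735/2152 = 0.3415; cost = 4.355%.
Debt: weight = 1417/2152 = 0.6585; after-tax cost = 5.3% × (1 − 22%) = 4.1340%.
WACC = 0.3415 × 4.3550% + 0.6585 × 4.1340% = 4.2095%.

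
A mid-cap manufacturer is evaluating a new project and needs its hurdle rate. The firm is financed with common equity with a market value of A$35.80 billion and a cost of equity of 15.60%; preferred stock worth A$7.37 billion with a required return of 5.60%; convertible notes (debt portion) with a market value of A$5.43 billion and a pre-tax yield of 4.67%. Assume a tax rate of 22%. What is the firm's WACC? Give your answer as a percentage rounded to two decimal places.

12.75%

Total capital V = 35.8 + 7.37 + 5.43 = 48.6.
Equity: weight = 35.8/48.6 = 0.7366; cost = 15.6%.
Preferred: weight = 7.37/48.6 = 0.1516; cost = 5.6%.
Convertible notes (debt portion): weight = 5.43/48.6 = 0.1117; after-tax cost = 4.67% × (1 − 22%) = 3.6426%.
WACC = 0.7366 × 15.6000% + 0.1516 × 5.6000% + 0.1117 × 3.6426% = 12.7476%.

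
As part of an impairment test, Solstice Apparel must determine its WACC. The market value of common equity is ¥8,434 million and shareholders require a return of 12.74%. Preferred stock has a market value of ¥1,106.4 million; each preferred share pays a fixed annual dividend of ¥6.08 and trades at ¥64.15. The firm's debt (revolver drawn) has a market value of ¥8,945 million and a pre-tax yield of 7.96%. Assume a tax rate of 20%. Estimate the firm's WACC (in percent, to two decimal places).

Cost of preferred: Rp = 6.08 / 64.15 = 9.4778%.
Total capital V = 8434 + 1106.4 + 8945 = 18485.4.
Equity: weight = 8434/18485.4 = 0.4563; cost = 12.74%.
Preferred: weight = 1106.4/18485.4 = 0.0599; cost = 9.4778%.
Revolver drawn: weight = 8945/18485.4 = 0.4839; after-tax cost = 7.96% × (1 − 20%) = 6.3680%.
WACC = 0.4563 × 12.7400% + 0.0599 × 9.4778% + 0.4839 × 6.3680% = 9.4614%.

9.46%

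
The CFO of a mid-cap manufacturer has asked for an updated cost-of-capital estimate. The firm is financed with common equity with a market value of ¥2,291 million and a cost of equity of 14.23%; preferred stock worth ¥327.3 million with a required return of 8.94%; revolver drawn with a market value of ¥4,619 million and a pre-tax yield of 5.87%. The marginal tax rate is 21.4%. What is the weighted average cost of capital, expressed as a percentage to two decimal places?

Total capital V = 2291 + 327.3 + 4619 = 7237.3.
Equity: weight = 2291/7237.3 = 0.3166; cost = 14.23%.
Preferred: weight = 327.3/7237.3 = 0.0452; cost = 8.94%.
Revolver drawn: weight = 4619/7237.3 = 0.6382; after-tax cost = 5.87% × (1 − 21.4%) = 4.6138%.
WACC = 0.3166 × 14.2300% + 0.0452 × 8.9400% + 0.6382 × 4.6138% = 7.8535%.

7.85%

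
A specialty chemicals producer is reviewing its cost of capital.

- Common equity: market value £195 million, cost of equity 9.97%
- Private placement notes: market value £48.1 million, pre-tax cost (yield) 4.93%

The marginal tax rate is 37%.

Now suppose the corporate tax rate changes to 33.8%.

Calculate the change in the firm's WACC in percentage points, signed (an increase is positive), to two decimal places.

Current WACC:
Total capital V = 195 + 48.1 = 243.1.
Equity: weight = 195/243.1 = 0.8021; cost = 9.97%.
Private placement notes: weight = 48.1/243.1 = 0.1979; after-tax cost = 4.93% × (1 − 37%) = 3.1059%.
WACC = 0.8021 × 9.9700% + 0.1979 × 3.1059% = 8.6119%.
After the change:
Total capital V = 195 + 48.1 = 243.1.
Equity: weight = 195/243.1 = 0.8021; cost = 9.97%.
Private placement notes: weight = 48.1/243.1 = 0.1979; after-tax cost = 4.93% × (1 − 33.8%) = 3.2637%.
WACC = 0.8021 × 9.9700% + 0.1979 × 3.2637% = 8.6431%.
Change in WACC = 8.6431% − 8.6119% = 0.0312 pp.

+0.03 pp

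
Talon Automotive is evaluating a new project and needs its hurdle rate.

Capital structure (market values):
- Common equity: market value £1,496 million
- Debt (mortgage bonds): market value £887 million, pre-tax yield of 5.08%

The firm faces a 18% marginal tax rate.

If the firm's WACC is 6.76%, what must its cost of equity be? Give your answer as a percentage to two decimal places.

8.30%

Total capital V = 1496 + 887 = 2383.
Equity weight = 1496/2383 = 0.6278.
Mortgage bonds weight = 887/2383 = 0.3722.
Debt contribution = 0.3722 × 5.08% × (1 − 18%) = 1.5505%.
Required equity contribution = 6.76% − 1.5505% = 5.2095%.
Re = 5.2095% / 0.6278 = 8.2983%.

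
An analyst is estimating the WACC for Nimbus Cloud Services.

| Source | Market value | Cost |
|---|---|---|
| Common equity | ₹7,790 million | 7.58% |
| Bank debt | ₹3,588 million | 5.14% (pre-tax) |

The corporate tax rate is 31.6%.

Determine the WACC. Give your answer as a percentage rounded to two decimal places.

6.30%

Total capital V = 7790 + 3588 = 11378.
Equity: weight = 7790/11378 = 0.6847; cost = 7.58%.
Bank debt: weight = 3588/11378 = 0.3153; after-tax cost = 5.14% × (1 − 31.6%) = 3.5158%.
WACC = 0.6847 × 7.5800% + 0.3153 × 3.5158% = 6.2984%.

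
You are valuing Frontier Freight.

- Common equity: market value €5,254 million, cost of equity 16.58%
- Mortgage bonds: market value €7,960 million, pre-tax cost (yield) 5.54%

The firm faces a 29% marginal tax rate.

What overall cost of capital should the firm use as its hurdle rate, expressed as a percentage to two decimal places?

8.96%

Total capital V = 5254 + 7960 = 13214.
Equity: weight = 5254/13214 = 0.3976; cost = 16.58%.
Mortgage bonds: weight = 7960/13214 = 0.6024; after-tax cost = 5.54% × (1 − 29%) = 3.9334%.
WACC = 0.3976 × 16.5800% + 0.6024 × 3.9334% = 8.9618%.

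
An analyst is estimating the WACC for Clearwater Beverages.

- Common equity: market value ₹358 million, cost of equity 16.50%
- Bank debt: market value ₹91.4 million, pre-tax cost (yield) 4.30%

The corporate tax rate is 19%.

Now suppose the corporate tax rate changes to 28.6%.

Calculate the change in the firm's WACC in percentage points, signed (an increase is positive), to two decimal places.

Current WACC:
Total capital V = 358 + 91.4 = 449.4.
Equity: weight = 358/449.4 = 0.7966; cost = 16.5%.
Bank debt: weight = 91.4/449.4 = 0.2034; after-tax cost = 4.3% × (1 − 19%) = 3.4830%.
WACC = 0.7966 × 16.5000% + 0.2034 × 3.4830% = 13.8526%.
After the change:
Total capital V = 358 + 91.4 = 449.4.
Equity: weight = 358/449.4 = 0.7966; cost = 16.5%.
Bank debt: weight = 91.4/449.4 = 0.2034; after-tax cost = 4.3% × (1 − 28.6%) = 3.0702%.
WACC = 0.7966 × 16.5000% + 0.2034 × 3.0702% = 13.7686%.
Change in WACC = 13.7686% − 13.8526% = -0.0840 pp.

-0.08 pp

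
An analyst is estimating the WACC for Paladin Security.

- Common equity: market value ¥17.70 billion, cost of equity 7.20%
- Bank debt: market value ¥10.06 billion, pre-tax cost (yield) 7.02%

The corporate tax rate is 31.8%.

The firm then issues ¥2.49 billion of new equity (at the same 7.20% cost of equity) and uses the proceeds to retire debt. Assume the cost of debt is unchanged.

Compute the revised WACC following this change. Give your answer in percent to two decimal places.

6.54%

After the change:
Total capital V = 20.19 + 7.57 = 27.76.
Equity: weight = 20.19/27.76 = 0.7273; cost = 7.2%.
Bank debt: weight = 7.57/27.76 = 0.2727; after-tax cost = 7.02% × (1 − 31.8%) = 4.7876%.
WACC = 0.7273 × 7.2000% + 0.2727 × 4.7876% = 6.5422%.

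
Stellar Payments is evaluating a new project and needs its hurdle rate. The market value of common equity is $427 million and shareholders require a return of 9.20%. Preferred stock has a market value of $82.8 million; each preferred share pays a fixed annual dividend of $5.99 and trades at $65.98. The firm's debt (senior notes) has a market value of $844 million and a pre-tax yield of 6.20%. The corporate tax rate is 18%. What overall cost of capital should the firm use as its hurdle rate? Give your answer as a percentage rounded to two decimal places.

Cost of preferred: Rp = 5.99 / 65.98 = 9.0785%.
Total capital V = 427 + 82.8 + 844 = 1353.8.
Equity: weight = 427/1353.8 = 0.3154; cost = 9.2%.
Preferred: weight = 82.8/1353.8 = 0.0612; cost = 9.0785%.
Senior notes: weight = 844/1353.8 = 0.6234; after-tax cost = 6.2% × (1 − 18%) = 5.0840%.
WACC = 0.3154 × 9.2000% + 0.0612 × 9.0785% + 0.6234 × 5.0840% = 6.6265%.

6.63%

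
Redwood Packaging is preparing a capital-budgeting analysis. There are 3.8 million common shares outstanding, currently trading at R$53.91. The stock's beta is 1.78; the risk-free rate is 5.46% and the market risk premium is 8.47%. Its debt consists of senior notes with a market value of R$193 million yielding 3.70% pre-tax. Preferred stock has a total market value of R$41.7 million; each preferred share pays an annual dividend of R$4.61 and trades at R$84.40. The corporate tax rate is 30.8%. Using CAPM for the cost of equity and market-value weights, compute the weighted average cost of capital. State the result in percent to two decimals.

Cost of equity via CAPM: Re = 5.46% + 1.78 × 8.47% = 20.5366%.
Cost of preferred: Rp = 4.61 / 84.4 = 5.4621%.
Market value of equity E = 53.91 × 3.8m = 204.858m.
Total capital V = 204.858 + 41.7 + 193 = 439.558.
Equity: weight = 204.858/439.558 = 0.4661; cost = 20.5366%.
Preferred: weight = 41.7/439.558 = 0.0949; cost = 5.4621%.
Senior notes: weight = 193/439.558 = 0.4391; after-tax cost = 3.7% × (1 − 30.8%) = 2.5604%.
WACC = 0.4661 × 20.5366% + 0.0949 × 5.4621% + 0.4391 × 2.5604% = 11.2136%.

11.21%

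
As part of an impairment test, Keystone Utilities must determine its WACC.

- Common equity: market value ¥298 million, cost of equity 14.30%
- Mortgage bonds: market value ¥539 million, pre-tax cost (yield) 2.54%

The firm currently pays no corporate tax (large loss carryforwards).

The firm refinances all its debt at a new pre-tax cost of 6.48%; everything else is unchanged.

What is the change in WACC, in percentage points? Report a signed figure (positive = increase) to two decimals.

+2.54 pp

Current WACC:
Total capital V = 298 + 539 = 837.
Equity: weight = 298/837 = 0.3560; cost = 14.3%.
Mortgage bonds: weight = 539/837 = 0.6440; after-tax cost = 2.54% × (1 − 0%) = 2.5400%.
WACC = 0.3560 × 14.3000% + 0.6440 × 2.5400% = 6.7270%.
After the change:
Total capital V = 298 + 539 = 837.
Equity: weight = 298/837 = 0.3560; cost = 14.3%.
Mortgage bonds: weight = 539/837 = 0.6440; after-tax cost = 6.48% × (1 − 0%) = 6.4800%.
WACC = 0.3560 × 14.3000% + 0.6440 × 6.4800% = 9.2642%.
Change in WACC = 9.2642% − 6.7270% = 2.5372 pp.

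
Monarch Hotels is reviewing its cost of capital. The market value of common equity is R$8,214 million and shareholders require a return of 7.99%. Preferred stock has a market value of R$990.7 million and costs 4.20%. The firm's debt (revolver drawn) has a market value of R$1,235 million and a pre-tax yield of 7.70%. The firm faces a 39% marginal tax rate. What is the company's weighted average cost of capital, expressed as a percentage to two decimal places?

7.24%

Total capital V = 8214 + 990.7 + 1235 = 10439.7.
Equity: weight = 8214/10439.7 = 0.7868; cost = 7.99%.
Preferred: weight = 990.7/10439.7 = 0.0949; cost = 4.2%.
Revolver drawn: weight = 1235/10439.7 = 0.1183; after-tax cost = 7.7% × (1 − 39%) = 4.6970%.
WACC = 0.7868 × 7.9900% + 0.0949 × 4.2000% + 0.1183 × 4.6970% = 7.2408%.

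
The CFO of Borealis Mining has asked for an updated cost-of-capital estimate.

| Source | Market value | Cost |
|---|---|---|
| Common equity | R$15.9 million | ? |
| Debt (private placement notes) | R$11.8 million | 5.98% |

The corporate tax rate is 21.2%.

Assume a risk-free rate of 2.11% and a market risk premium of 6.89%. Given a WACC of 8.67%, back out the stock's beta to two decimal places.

1.38

Total capital V = 15.9 + 11.8 = 27.7.
Equity weight = 15.9/27.7 = 0.5740.
Private placement notes weight = 11.8/27.7 = 0.4260.
Debt contribution = 0.4260 × 5.98% × (1 − 21.2%) = 2.0074%.
Required equity contribution = 8.67% − 2.0074% = 6.6626%  ⇒  Re = 11.6072%.
CAPM: 11.6072% = 2.11% + β × 6.89%  ⇒  β = 1.3784.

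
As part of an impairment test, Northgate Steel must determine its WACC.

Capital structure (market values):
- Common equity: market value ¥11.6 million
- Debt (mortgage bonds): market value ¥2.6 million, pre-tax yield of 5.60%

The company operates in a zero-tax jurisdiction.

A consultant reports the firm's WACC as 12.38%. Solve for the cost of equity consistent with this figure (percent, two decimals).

Total capital V = 11.6 + 2.6 = 14.2.
Equity weight = 11.6/14.2 = 0.8169.
Mortgage bonds weight = 2.6/14.2 = 0.1831.
Debt contribution = 0.1831 × 5.6% × (1 − 0%) = 1.0254%.
Required equity contribution = 12.38% − 1.0254% = 11.3546%.
Re = 11.3546% / 0.8169 = 13.8997%.

13.90%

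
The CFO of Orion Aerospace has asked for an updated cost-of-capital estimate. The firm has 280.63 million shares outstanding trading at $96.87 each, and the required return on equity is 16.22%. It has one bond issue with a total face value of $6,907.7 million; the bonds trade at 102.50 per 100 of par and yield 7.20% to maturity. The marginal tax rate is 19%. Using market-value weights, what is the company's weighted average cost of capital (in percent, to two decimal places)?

Market value of equity E = 96.87 × 280.63m = 27184.6281m. Market value of debt D = 6907.7m × 102.5/100 = 7080.3925m.
Total capital V = 27184.6281 + 7080.3925 = 34265.0206.
Equity: weight = 27184.6281/34265.0206 = 0.7934; cost = 16.22%.
Bonds outstanding: weight = 7080.3925/34265.0206 = 0.2066; after-tax cost = 7.2% × (1 − 19%) = 5.8320%.
WACC = 0.7934 × 16.2200% + 0.2066 × 5.8320% = 14.0735%.

14.07%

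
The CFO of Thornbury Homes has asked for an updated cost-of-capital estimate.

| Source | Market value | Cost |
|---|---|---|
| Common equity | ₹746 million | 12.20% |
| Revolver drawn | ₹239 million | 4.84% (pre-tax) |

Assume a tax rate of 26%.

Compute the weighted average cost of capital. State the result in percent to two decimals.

10.11%

Total capital V = 746 + 239 = 985.
Equity: weight = 746/985 = 0.7574; cost = 12.2%.
Revolver drawn: weight = 239/985 = 0.2426; after-tax cost = 4.84% × (1 − 26%) = 3.5816%.
WACC = 0.7574 × 12.2000% + 0.2426 × 3.5816% = 10.1088%.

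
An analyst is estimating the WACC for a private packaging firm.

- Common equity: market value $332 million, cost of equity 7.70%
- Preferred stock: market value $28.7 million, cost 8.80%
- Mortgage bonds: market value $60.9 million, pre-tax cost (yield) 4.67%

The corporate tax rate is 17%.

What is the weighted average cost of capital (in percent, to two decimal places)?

7.22%

Total capital V = 332 + 28.7 + 60.9 = 421.6.
Equity: weight = 332/421.6 = 0.7875; cost = 7.7%.
Preferred: weight = 28.7/421.6 = 0.0681; cost = 8.8%.
Mortgage bonds: weight = 60.9/421.6 = 0.1444; after-tax cost = 4.67% × (1 − 17%) = 3.8761%.
WACC = 0.7875 × 7.7000% + 0.0681 × 8.8000% + 0.1444 × 3.8761% = 7.2225%.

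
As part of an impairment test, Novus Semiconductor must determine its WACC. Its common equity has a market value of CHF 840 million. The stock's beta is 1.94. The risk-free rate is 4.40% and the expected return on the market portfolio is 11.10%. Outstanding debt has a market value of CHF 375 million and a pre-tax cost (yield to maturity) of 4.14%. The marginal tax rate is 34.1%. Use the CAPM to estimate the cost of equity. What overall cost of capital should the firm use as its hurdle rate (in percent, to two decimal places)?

12.87%

Market risk premium = 11.1% − 4.4% = 6.7%.
Cost of equity via CAPM: Re = 4.4% + 1.94 × 6.7% = 17.3980%.
Total capital V = 840 + 375 = 1215.
Equity: weight = 840/1215 = 0.6914; cost = 17.398%.
Debt: weight = 375/1215 = 0.3086; after-tax cost = 4.14% × (1 − 34.1%) = 2.7283%.
WACC = 0.6914 × 17.3980% + 0.3086 × 2.7283% = 12.8703%.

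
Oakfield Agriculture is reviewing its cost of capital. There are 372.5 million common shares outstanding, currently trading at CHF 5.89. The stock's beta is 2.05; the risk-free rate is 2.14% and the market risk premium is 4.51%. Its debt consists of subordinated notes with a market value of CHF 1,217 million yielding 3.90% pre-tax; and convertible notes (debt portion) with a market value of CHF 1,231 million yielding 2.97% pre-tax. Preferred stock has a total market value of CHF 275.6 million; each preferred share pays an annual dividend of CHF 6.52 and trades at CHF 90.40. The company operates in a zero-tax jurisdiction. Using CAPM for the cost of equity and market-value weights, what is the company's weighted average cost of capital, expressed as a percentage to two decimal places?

7.19%

Cost of equity via CAPM: Re = 2.14% + 2.05 × 4.51% = 11.3855%.
Cost of preferred: Rp = 6.52 / 90.4 = 7.2124%.
Market value of equity E = 5.89 × 372.5m = 2194.025m.
Total capital V = 2194.025 + 275.6 + 1217 + 1231 = 4917.625.
Equity: weight = 2194.025/4917.625 = 0.4462; cost = 11.3855%.
Preferred: weight = 275.6/4917.625 = 0.0560; cost = 7.2124%.
Subordinated notes: weight = 1217/4917.625 = 0.2475; after-tax cost = 3.9% × (1 − 0%) = 3.9000%.
Convertible notes (debt portion): weight = 1231/4917.625 = 0.2503; after-tax cost = 2.97% × (1 − 0%) = 2.9700%.
WACC = 0.4462 × 11.3855% + 0.0560 × 7.2124% + 0.2475 × 3.9000% + 0.2503 × 2.9700% = 7.1925%.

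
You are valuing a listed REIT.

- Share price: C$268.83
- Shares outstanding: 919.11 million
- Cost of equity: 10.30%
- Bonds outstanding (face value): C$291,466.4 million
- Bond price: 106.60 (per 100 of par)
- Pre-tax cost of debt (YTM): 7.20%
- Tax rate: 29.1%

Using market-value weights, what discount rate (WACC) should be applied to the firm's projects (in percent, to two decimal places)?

7.41%

Market value of equity E = 268.83 × 919.11m = 247084.3413m. Market value of debt D = 291466.4m × 106.6/100 = 310703.1824m.
Total capital V = 247084.3413 + 310703.1824 = 557787.5237.
Equity: weight = 247084.3413/557787.5237 = 0.4430; cost = 10.3%.
Bonds outstanding: weight = 310703.1824/557787.5237 = 0.5570; after-tax cost = 7.2% × (1 − 29.1%) = 5.1048%.
WACC = 0.4430 × 10.3000% + 0.5570 × 5.1048% = 7.4061%.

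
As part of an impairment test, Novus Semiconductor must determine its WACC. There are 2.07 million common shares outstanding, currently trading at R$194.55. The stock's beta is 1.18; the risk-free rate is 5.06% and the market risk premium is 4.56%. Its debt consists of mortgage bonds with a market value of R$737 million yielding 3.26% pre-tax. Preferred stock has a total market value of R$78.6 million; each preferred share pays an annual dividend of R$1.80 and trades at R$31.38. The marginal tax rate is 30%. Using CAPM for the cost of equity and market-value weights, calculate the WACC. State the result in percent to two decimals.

5.20%

Cost of equity via CAPM: Re = 5.06% + 1.18 × 4.56% = 10.4408%.
Cost of preferred: Rp = 1.8 / 31.38 = 5.7361%.
Market value of equity E = 194.55 × 2.07m = 402.7185m.
Total capital V = 402.7185 + 78.6 + 737 = 1218.3185.
Equity: weight = 402.7185/1218.3185 = 0.3306; cost = 10.4408%.
Preferred: weight = 78.6/1218.3185 = 0.0645; cost = 5.7361%.
Mortgage bonds: weight = 737/1218.3185 = 0.6049; after-tax cost = 3.26% × (1 − 30%) = 2.2820%.
WACC = 0.3306 × 10.4408% + 0.0645 × 5.7361% + 0.6049 × 2.2820% = 5.2018%.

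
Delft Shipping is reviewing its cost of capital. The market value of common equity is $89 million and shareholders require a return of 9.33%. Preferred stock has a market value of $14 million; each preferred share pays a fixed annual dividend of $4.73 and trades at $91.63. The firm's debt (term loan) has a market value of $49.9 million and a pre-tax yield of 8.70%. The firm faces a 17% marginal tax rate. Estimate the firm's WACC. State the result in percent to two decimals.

Cost of preferred: Rp = 4.73 / 91.63 = 5.1621%.
Total capital V = 89 + 14 + 49.9 = 152.9.
Equity: weight = 89/152.9 = 0.5821; cost = 9.33%.
Preferred: weight = 14/152.9 = 0.0916; cost = 5.1621%.
Term loan: weight = 49.9/152.9 = 0.3264; after-tax cost = 8.7% × (1 − 17%) = 7.2210%.
WACC = 0.5821 × 9.3300% + 0.0916 × 5.1621% + 0.3264 × 7.2210% = 8.2601%.

8.26%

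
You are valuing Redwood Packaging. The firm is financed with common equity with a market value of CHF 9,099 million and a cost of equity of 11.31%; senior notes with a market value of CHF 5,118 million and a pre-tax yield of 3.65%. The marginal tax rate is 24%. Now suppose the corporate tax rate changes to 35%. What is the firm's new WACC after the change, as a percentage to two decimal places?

After the change:
Total capital V = 9099 + 5118 = 14217.
Equity: weight = 9099/14217 = 0.6400; cost = 11.31%.
Senior notes: weight = 5118/14217 = 0.3600; after-tax cost = 3.65% × (1 − 35%) = 2.3725%.
WACC = 0.6400 × 11.3100% + 0.3600 × 2.3725% = 8.0926%.

8.09%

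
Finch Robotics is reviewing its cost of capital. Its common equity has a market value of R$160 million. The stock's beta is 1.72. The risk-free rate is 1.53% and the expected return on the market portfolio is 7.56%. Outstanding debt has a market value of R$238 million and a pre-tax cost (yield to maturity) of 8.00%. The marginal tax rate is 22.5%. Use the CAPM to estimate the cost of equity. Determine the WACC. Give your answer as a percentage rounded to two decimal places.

Market risk premium = 7.56% − 1.53% = 6.03%.
Cost of equity via CAPM: Re = 1.53% + 1.72 × 6.03% = 11.9016%.
Total capital V = 160 + 238 = 398.
Equity: weight = 160/398 = 0.4020; cost = 11.9016%.
Debt: weight = 238/398 = 0.5980; after-tax cost = 8% × (1 − 22.5%) = 6.2000%.
WACC = 0.4020 × 11.9016% + 0.5980 × 6.2000% = 8.4921%.

8.49%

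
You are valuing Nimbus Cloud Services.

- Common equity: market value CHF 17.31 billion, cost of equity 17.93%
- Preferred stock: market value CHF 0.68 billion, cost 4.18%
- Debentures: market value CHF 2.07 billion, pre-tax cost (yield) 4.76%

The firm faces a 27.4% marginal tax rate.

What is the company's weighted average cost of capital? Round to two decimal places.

Total capital V = 17.31 + 0.68 + 2.07 = 20.06.
Equity: weight = 17.31/20.06 = 0.8629; cost = 17.93%.
Preferred: weight = 0.68/20.06 = 0.0339; cost = 4.18%.
Debentures: weight = 2.07/20.06 = 0.1032; after-tax cost = 4.76% × (1 − 27.4%) = 3.4558%.
WACC = 0.8629 × 17.9300% + 0.0339 × 4.1800% + 0.1032 × 3.4558% = 15.9703%.

15.97%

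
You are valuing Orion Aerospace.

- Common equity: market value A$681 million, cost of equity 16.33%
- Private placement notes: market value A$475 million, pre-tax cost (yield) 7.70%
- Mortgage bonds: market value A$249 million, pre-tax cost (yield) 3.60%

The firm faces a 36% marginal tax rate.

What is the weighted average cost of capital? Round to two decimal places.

Total capital V = 681 + 475 + 249 = 1405.
Equity: weight = 681/1405 = 0.4847; cost = 16.33%.
Private placement notes: weight = 475/1405 = 0.3381; after-tax cost = 7.7% × (1 − 36%) = 4.9280%.
Mortgage bonds: weight = 249/1405 = 0.1772; after-tax cost = 3.6% × (1 − 36%) = 2.3040%.
WACC = 0.4847 × 16.3300% + 0.3381 × 4.9280% + 0.1772 × 2.3040% = 9.9895%.

9.99%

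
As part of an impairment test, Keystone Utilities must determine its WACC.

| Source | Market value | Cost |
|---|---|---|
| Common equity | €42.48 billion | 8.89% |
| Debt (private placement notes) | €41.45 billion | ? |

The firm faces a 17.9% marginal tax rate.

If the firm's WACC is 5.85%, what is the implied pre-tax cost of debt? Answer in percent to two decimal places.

3.33%

Total capital V = 42.48 + 41.45 = 83.93.
Equity weight = 42.48/83.93 = 0.5061.
Private placement notes weight = 41.45/83.93 = 0.4939.
Equity contribution = 0.5061 × 8.89% = 4.4995%.
Remaining for debt = 5.85% − 4.4995% = 1.3505%.
Rd × (1 − 17.9%) × 0.4939 = 1.3505%  ⇒  Rd = 3.3306%.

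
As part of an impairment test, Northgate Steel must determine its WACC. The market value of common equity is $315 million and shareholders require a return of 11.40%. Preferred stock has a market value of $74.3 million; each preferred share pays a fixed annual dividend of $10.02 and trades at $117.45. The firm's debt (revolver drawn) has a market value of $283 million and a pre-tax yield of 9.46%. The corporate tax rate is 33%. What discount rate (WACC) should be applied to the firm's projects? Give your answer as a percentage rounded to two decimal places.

Cost of preferred: Rp = 10.02 / 117.45 = 8.5313%.
Total capital V = 315 + 74.3 + 283 = 672.3.
Equity: weight = 315/672.3 = 0.4685; cost = 11.4%.
Preferred: weight = 74.3/672.3 = 0.1105; cost = 8.5313%.
Revolver drawn: weight = 283/672.3 = 0.4209; after-tax cost = 9.46% × (1 − 33%) = 6.3382%.
WACC = 0.4685 × 11.4000% + 0.1105 × 8.5313% + 0.4209 × 6.3382% = 8.9522%.

8.95%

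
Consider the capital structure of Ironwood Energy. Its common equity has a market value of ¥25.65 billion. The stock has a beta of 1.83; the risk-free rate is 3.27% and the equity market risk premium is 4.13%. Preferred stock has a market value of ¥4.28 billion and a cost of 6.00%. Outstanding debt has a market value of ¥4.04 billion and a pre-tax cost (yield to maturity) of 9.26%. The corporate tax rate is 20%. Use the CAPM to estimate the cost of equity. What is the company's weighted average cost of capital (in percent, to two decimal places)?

9.81%

Cost of equity via CAPM: Re = 3.27% + 1.83 × 4.13% = 10.8279%.
Total capital V = 25.65 + 4.28 + 4.04 = 33.97.
Equity: weight = 25.65/33.97 = 0.7551; cost = 10.8279%.
Preferred: weight = 4.28/33.97 = 0.1260; cost = 6%.
Debt: weight = 4.04/33.97 = 0.1189; after-tax cost = 9.26% × (1 − 20%) = 7.4080%.
WACC = 0.7551 × 10.8279% + 0.1260 × 6.0000% + 0.1189 × 7.4080% = 9.8129%.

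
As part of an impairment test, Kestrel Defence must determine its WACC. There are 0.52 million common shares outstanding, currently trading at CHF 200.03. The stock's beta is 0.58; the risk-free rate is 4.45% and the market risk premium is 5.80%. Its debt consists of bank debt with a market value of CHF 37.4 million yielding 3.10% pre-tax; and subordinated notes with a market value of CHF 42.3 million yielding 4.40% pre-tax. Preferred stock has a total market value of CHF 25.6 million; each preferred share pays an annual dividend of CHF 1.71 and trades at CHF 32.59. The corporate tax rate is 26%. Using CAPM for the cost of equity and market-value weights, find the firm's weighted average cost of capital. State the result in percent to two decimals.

Cost of equity via CAPM: Re = 4.45% + 0.58 × 5.8% = 7.8140%.
Cost of preferred: Rp = 1.71 / 32.59 = 5.2470%.
Market value of equity E = 200.03 × 0.52m = 104.0156m.
Total capital V = 104.0156 + 25.6 + 37.4 + 42.3 = 209.3156.
Equity: weight = 104.0156/209.3156 = 0.4969; cost = 7.814%.
Preferred: weight = 25.6/209.3156 = 0.1223; cost = 5.247%.
Bank debt: weight = 37.4/209.3156 = 0.1787; after-tax cost = 3.1% × (1 − 26%) = 2.2940%.
Subordinated notes: weight = 42.3/209.3156 = 0.2021; after-tax cost = 4.4% × (1 − 26%) = 3.2560%.
WACC = 0.4969 × 7.8140% + 0.1223 × 5.2470% + 0.1787 × 2.2940% + 0.2021 × 3.2560% = 5.5926%.

5.59%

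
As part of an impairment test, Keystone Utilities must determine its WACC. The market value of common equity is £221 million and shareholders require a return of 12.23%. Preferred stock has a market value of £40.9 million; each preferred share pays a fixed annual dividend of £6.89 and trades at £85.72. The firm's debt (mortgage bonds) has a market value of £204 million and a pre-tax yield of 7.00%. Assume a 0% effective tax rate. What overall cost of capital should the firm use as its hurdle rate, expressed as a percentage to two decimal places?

9.57%

Cost of preferred: Rp = 6.89 / 85.72 = 8.0378%.
Total capital V = 221 + 40.9 + 204 = 465.9.
Equity: weight = 221/465.9 = 0.4744; cost = 12.23%.
Preferred: weight = 40.9/465.9 = 0.0878; cost = 8.0378%.
Mortgage bonds: weight = 204/465.9 = 0.4379; after-tax cost = 7% × (1 − 0%) = 7.0000%.
WACC = 0.4744 × 12.2300% + 0.0878 × 8.0378% + 0.4379 × 7.0000% = 9.5720%.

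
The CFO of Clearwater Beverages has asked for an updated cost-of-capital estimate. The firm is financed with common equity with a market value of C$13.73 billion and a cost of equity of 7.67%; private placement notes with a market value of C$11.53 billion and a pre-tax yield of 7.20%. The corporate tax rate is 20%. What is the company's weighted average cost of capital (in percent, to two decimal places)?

Total capital V = 13.73 + 11.53 = 25.26.
Equity: weight = 13.73/25.26 = 0.5435; cost = 7.67%.
Private placement notes: weight = 11.53/25.26 = 0.4565; after-tax cost = 7.2% × (1 − 20%) = 5.7600%.
WACC = 0.5435 × 7.6700% + 0.4565 × 5.7600% = 6.7982%.

6.80%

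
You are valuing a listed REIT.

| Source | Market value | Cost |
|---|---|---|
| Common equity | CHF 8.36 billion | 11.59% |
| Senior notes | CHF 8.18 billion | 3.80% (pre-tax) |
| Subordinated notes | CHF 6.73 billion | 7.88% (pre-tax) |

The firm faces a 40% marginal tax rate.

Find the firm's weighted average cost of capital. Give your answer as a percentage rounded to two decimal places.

Total capital V = 8.36 + 8.18 + 6.73 = 23.27.
Equity: weight = 8.36/23.27 = 0.3593; cost = 11.59%.
Senior notes: weight = 8.18/23.27 = 0.3515; after-tax cost = 3.8% × (1 − 40%) = 2.2800%.
Subordinated notes: weight = 6.73/23.27 = 0.2892; after-tax cost = 7.88% × (1 − 40%) = 4.7280%.
WACC = 0.3593 × 11.5900% + 0.3515 × 2.2800% + 0.2892 × 4.7280% = 6.3327%.

6.33%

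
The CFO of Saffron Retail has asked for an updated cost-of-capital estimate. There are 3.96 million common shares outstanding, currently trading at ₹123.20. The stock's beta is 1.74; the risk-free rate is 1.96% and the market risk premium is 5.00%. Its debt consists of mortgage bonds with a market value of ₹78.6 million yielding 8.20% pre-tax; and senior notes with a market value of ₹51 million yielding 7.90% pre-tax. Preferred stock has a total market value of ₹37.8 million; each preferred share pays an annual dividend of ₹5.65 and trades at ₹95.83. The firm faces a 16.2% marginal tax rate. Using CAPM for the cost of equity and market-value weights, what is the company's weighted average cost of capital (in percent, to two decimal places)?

Cost of equity via CAPM: Re = 1.96% + 1.74 × 5.0% = 10.6600%.
Cost of preferred: Rp = 5.65 / 95.83 = 5.8959%.
Market value of equity E = 123.2 × 3.96m = 487.872m.
Total capital V = 487.872 + 37.8 + 78.6 + 51 = 655.272.
Equity: weight = 487.872/655.272 = 0.7445; cost = 10.66%.
Preferred: weight = 37.8/655.272 = 0.0577; cost = 5.8959%.
Mortgage bonds: weight = 78.6/655.272 = 0.1200; after-tax cost = 8.2% × (1 − 16.2%) = 6.8716%.
Senior notes: weight = 51/655.272 = 0.0778; after-tax cost = 7.9% × (1 − 16.2%) = 6.6202%.
WACC = 0.7445 × 10.6600% + 0.0577 × 5.8959% + 0.1200 × 6.8716% + 0.0778 × 6.6202% = 9.6163%.

9.62%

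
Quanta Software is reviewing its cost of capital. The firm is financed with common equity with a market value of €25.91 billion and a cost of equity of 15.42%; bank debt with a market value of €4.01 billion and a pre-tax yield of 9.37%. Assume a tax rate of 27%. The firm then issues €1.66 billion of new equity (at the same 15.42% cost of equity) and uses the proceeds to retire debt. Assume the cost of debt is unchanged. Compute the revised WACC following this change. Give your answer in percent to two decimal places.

14.75%

After the change:
Total capital V = 27.57 + 2.35 = 29.92.
Equity: weight = 27.57/29.92 = 0.9215; cost = 15.42%.
Bank debt: weight = 2.35/29.92 = 0.0785; after-tax cost = 9.37% × (1 − 27%) = 6.8401%.
WACC = 0.9215 × 15.4200% + 0.0785 × 6.8401% = 14.7461%.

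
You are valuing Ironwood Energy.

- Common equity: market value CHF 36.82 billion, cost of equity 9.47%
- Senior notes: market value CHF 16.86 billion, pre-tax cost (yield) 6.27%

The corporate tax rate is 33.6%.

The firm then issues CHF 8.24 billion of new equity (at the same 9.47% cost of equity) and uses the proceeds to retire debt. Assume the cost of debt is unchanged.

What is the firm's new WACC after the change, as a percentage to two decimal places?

After the change:
Total capital V = 45.06 + 8.62 = 53.68.
Equity: weight = 45.06/53.68 = 0.8394; cost = 9.47%.
Senior notes: weight = 8.62/53.68 = 0.1606; after-tax cost = 6.27% × (1 − 33.6%) = 4.1633%.
WACC = 0.8394 × 9.4700% + 0.1606 × 4.1633% = 8.6178%.

8.62%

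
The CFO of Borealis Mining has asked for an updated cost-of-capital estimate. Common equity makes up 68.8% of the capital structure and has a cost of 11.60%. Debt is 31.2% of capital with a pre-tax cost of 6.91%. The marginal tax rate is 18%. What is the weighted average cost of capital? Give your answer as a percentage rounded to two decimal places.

After-tax cost of debt = 6.91% × (1 − 18%) = 5.6662%.
WACC = 0.688 × 11.6000% + 0.312 × 5.6662% = 9.7487%.

9.75%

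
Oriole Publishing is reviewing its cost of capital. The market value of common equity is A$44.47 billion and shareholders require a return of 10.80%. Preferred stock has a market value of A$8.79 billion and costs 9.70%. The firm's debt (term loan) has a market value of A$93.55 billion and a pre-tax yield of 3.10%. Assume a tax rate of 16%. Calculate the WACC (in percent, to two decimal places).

5.51%

Total capital V = 44.47 + 8.79 + 93.55 = 146.81.
Equity: weight = 44.47/146.81 = 0.3029; cost = 10.8%.
Preferred: weight = 8.79/146.81 = 0.0599; cost = 9.7%.
Term loan: weight = 93.55/146.81 = 0.6372; after-tax cost = 3.1% × (1 − 16%) = 2.6040%.
WACC = 0.3029 × 10.8000% + 0.0599 × 9.7000% + 0.6372 × 2.6040% = 5.5115%.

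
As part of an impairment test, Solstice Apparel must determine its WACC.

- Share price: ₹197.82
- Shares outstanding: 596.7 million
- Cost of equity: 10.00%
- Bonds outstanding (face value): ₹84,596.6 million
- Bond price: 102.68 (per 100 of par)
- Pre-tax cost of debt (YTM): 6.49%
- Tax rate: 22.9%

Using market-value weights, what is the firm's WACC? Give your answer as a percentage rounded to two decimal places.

7.88%

Market value of equity E = 197.82 × 596.7m = 118039.194m. Market value of debt D = 84596.6m × 102.68/100 = 86863.78888m.
Total capital V = 118039.194 + 86863.78888 = 204902.98288.
Equity: weight = 118039.194/204902.98288 = 0.5761; cost = 10%.
Bonds outstanding: weight = 86863.78888/204902.98288 = 0.4239; after-tax cost = 6.49% × (1 − 22.9%) = 5.0038%.
WACC = 0.5761 × 10.0000% + 0.4239 × 5.0038% = 7.8820%.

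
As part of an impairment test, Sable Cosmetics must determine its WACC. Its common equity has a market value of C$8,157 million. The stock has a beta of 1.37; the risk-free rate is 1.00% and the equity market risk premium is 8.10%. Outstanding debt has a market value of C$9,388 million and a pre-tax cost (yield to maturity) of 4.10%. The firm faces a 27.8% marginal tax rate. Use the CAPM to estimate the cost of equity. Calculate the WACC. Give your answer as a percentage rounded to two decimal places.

Cost of equity via CAPM: Re = 1.0% + 1.37 × 8.1% = 12.0970%.
Total capital V = 8157 + 9388 = 17545.
Equity: weight = 8157/17545 = 0.4649; cost = 12.097%.
Debt: weight = 9388/17545 = 0.5351; after-tax cost = 4.1% × (1 − 27.8%) = 2.9602%.
WACC = 0.4649 × 12.0970% + 0.5351 × 2.9602% = 7.2081%.

7.21%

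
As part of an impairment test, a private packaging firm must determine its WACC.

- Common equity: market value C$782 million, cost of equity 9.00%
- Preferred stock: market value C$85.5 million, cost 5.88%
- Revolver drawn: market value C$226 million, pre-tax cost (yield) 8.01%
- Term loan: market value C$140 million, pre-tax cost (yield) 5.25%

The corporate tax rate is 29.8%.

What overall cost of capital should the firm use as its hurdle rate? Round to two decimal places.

7.56%

Total capital V = 782 + 85.5 + 226 + 140 = 1233.5.
Equity: weight = 782/1233.5 = 0.6340; cost = 9%.
Preferred: weight = 85.5/1233.5 = 0.0693; cost = 5.88%.
Revolver drawn: weight = 226/1233.5 = 0.1832; after-tax cost = 8.01% × (1 − 29.8%) = 5.6230%.
Term loan: weight = 140/1233.5 = 0.1135; after-tax cost = 5.25% × (1 − 29.8%) = 3.6855%.
WACC = 0.6340 × 9.0000% + 0.0693 × 5.8800% + 0.1832 × 5.6230% + 0.1135 × 3.6855% = 7.5618%.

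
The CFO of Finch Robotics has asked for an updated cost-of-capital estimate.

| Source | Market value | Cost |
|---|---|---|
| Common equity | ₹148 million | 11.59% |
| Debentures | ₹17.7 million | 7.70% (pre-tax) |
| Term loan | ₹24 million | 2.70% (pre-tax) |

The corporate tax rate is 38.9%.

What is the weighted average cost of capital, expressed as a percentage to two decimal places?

Total capital V = 148 + 17.7 + 24 = 189.7.
Equity: weight = 148/189.7 = 0.7802; cost = 11.59%.
Debentures: weight = 17.7/189.7 = 0.0933; after-tax cost = 7.7% × (1 − 38.9%) = 4.7047%.
Term loan: weight = 24/189.7 = 0.1265; after-tax cost = 2.7% × (1 − 38.9%) = 1.6497%.
WACC = 0.7802 × 11.5900% + 0.0933 × 4.7047% + 0.1265 × 1.6497% = 9.6900%.

9.69%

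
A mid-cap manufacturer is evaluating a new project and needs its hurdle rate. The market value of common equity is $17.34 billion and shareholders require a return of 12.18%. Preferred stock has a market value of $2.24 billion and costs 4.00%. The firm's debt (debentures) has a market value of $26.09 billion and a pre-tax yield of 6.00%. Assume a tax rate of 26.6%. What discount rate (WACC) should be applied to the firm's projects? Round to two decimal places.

Total capital V = 17.34 + 2.24 + 26.09 = 45.67.
Equity: weight = 17.34/45.67 = 0.3797; cost = 12.18%.
Preferred: weight = 2.24/45.67 = 0.0490; cost = 4%.
Debentures: weight = 26.09/45.67 = 0.5713; after-tax cost = 6% × (1 − 26.6%) = 4.4040%.
WACC = 0.3797 × 12.1800% + 0.0490 × 4.0000% + 0.5713 × 4.4040% = 7.3366%.

7.34%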